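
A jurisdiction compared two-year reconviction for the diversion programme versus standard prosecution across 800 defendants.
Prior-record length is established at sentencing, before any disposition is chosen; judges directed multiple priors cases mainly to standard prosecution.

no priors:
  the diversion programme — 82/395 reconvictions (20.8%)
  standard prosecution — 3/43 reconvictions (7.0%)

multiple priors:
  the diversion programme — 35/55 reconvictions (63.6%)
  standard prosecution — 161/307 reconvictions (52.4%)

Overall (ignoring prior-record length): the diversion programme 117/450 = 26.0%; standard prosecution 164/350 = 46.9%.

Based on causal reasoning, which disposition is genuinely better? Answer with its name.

The imbalance in prior-record length arose from how defendants were allocated, not from anything the disposition did; and prior-record length independently affects the outcome. The pooled gap is confounded — condition on prior-record length.
Within each level — no priors: 20.8% vs 7.0%; multiple priors: 63.6% vs 52.4% — standard prosecution is lower every time.

standard prosecution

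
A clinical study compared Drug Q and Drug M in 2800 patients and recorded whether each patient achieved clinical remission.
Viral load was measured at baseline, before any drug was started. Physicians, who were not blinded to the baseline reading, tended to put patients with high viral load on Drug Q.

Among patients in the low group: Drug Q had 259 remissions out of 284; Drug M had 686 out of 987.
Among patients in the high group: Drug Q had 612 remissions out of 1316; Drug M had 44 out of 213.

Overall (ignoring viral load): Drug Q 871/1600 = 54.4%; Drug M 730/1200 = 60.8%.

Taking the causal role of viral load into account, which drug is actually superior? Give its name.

Nothing the drug does changes viral load; the imbalance is an allocation artefact. With viral load also predicting the outcome, the pooled figure is confounded, and the within-stratum comparison is the causal one.
Within each level — low: 91.2% vs 69.5%; high: 46.5% vs 20.7% — Drug Q is higher every time.

Drug Q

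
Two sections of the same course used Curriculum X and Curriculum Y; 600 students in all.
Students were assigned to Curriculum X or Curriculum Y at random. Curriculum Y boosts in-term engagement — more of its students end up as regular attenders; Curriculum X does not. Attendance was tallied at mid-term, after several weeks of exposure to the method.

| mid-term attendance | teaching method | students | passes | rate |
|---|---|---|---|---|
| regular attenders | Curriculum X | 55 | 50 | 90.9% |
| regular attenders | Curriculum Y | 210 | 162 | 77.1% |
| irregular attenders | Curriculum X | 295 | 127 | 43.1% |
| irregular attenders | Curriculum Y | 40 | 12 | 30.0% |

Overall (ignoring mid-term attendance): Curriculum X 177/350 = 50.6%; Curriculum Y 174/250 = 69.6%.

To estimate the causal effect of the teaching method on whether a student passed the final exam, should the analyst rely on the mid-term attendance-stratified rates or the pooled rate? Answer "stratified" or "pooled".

pooled

Mid-term attendance is downstream of the teaching method. One should not condition on a consequence of treatment, so the overall rates are the right comparison.
Pooled: Curriculum X 50.6% vs Curriculum Y 69.6%; Curriculum Y is higher overall.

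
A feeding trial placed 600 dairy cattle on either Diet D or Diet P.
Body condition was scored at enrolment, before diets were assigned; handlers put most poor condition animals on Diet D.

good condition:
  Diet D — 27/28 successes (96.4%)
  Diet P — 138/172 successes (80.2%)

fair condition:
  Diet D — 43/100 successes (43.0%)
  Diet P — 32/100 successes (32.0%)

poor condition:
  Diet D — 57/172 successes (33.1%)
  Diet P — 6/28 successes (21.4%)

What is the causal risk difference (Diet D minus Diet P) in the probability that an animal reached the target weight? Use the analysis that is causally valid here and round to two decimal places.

+0.13

Within every starting body condition level Diet D has the higher rate, yet pooled Diet P does — Simpson's reversal.
Here starting body condition is a common cause — it drives both which diet a case falls under and the outcome. The crude comparison mixes populations; the stratum-specific rates are the causally relevant ones.
Adjusting over the population distribution of starting body condition: 0.333·(0.964−0.802) + 0.333·(0.430−0.320) + 0.333·(0.331−0.214) = +0.130.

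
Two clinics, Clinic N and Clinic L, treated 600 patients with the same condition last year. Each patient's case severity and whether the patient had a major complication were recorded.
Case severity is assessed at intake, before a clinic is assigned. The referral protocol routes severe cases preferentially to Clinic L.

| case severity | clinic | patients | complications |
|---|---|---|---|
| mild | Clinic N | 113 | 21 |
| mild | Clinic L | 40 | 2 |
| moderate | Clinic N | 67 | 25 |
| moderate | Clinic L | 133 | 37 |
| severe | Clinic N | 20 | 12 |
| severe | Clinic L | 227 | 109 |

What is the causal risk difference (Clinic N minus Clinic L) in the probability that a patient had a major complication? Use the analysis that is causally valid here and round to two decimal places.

Case severity differs across clinics for reasons unrelated to any effect of the clinic itself, and it separately predicts the outcome — a classic confounder. We must compare within case severity levels.
Adjusting over the population distribution of case severity: 0.255·(0.186−0.050) + 0.333·(0.373−0.278) + 0.412·(0.600−0.480) = +0.116.

+0.12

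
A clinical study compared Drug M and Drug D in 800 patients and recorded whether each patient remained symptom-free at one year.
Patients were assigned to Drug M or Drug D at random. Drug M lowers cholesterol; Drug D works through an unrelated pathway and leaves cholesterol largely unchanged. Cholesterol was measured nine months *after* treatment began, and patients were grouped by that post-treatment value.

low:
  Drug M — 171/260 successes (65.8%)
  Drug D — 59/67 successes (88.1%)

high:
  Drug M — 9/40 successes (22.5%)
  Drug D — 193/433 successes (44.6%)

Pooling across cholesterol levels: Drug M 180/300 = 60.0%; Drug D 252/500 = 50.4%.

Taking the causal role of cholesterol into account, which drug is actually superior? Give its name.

Because the drug influences cholesterol, cholesterol is a post-treatment mediator, not a confounder. Stratifying on it would bias the estimate; the causal effect is the crude pooled difference.
Pooled: Drug M 60.0% vs Drug D 50.4%; Drug M is higher overall.

Drug M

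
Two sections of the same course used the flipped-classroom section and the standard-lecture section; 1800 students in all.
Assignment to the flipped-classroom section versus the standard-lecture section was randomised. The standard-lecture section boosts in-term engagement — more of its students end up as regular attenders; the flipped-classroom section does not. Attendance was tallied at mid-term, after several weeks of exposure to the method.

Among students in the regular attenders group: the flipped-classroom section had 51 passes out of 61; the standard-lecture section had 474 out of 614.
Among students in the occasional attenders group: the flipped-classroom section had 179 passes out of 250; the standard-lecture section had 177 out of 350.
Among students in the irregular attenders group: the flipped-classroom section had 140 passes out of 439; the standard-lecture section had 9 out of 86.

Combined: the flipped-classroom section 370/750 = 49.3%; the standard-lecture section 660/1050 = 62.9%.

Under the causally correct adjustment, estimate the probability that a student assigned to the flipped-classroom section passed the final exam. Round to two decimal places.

0.49

The mid-term attendance-specific comparison favours the flipped-classroom section throughout, but the pooled figures favour the standard-lecture section. The question is whether to condition on mid-term attendance.
Mid-term attendance lies on the pathway teaching method → mid-term attendance → outcome, so adjusting for it blocks the indirect effect. For the total causal effect of teaching method, use the unadjusted pooled rates.
So P(outcome | do(the flipped-classroom section)) is just the pooled rate for the flipped-classroom section: 370/750 = 0.493.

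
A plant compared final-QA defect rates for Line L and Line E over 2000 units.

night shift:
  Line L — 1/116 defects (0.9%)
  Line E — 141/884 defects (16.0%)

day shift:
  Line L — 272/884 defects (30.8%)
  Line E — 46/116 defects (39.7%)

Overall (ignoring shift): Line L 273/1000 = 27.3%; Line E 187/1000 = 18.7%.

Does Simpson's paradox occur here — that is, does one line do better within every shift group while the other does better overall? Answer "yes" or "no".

yes

Within each shift level (night shift 0.9% vs 16.0%; day shift 30.8% vs 39.7%), Line L has the lower rate every time. Pooled: 27.3% vs 18.7% — Line E has the lower rate overall. The two comparisons disagree.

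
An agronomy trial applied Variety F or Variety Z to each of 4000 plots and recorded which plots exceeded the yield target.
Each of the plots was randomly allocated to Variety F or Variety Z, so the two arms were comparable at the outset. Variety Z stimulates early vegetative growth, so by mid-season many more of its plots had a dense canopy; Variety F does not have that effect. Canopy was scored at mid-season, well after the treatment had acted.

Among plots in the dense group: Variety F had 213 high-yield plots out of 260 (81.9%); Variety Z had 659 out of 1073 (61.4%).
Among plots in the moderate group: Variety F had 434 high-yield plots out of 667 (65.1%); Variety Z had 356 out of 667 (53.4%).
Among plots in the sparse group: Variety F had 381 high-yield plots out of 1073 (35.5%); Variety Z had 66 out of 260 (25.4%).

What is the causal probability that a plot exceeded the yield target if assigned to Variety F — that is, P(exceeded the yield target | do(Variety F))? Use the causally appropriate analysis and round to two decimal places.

0.51

Mid-season canopy lies on the pathway variety → mid-season canopy → outcome, so adjusting for it blocks the indirect effect. For the total causal effect of variety, use the unadjusted pooled rates.
So P(outcome | do(Variety F)) is just the pooled rate for Variety F: 1028/2000 = 0.514.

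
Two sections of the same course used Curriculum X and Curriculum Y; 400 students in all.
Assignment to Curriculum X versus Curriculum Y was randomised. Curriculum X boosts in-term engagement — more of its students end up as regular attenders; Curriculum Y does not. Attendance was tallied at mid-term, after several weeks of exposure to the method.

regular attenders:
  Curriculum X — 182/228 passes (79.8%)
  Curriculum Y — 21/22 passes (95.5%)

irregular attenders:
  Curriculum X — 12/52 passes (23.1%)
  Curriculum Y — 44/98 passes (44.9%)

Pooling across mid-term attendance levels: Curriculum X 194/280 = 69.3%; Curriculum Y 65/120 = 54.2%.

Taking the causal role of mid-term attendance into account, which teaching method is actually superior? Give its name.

Curriculum Y is higher inside every mid-term attendance stratum but Curriculum X is higher in aggregate. Whether to stratify depends on how mid-term attendance relates to the teaching method.
The distribution of mid-term attendance is itself part of what the teaching method does — it is an intermediate outcome. Holding it fixed would remove that part of the effect; the total effect is the pooled difference.
Pooled: Curriculum X 69.3% vs Curriculum Y 54.2%; Curriculum X is higher overall.

Curriculum X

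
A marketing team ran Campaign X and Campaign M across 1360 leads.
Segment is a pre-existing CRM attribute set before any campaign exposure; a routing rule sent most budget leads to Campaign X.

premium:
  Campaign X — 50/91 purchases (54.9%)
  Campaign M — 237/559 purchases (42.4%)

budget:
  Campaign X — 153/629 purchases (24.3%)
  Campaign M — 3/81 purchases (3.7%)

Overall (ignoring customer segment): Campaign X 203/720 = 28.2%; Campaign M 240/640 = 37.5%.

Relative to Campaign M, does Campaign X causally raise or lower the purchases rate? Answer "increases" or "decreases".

increases

Campaign X is higher inside every customer segment stratum but Campaign M is higher in aggregate. Whether to stratify depends on how customer segment relates to the campaign.
Customer segment differs across campaigns for reasons unrelated to any effect of the campaign itself, and it separately predicts the outcome — a classic confounder. We must compare within customer segment levels.
Within each level — premium: 54.9% vs 42.4%; budget: 24.3% vs 3.7% — Campaign X is higher every time.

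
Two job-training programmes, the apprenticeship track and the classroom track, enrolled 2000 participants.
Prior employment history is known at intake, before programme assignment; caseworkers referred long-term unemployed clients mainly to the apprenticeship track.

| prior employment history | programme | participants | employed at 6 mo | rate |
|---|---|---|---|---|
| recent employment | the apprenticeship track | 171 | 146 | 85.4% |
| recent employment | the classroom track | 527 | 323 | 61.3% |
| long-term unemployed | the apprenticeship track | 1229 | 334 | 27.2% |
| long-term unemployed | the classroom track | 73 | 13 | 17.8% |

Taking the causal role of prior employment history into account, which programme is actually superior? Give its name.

the apprenticeship track

Within every prior employment history level the apprenticeship track has the higher rate, yet pooled the classroom track does — Simpson's reversal.
Prior employment history differs across programmes for reasons unrelated to any effect of the programme itself, and it separately predicts the outcome — a classic confounder. We must compare within prior employment history levels.
Within each level — recent employment: 85.4% vs 61.3%; long-term unemployed: 27.2% vs 17.8% — the apprenticeship track is higher every time.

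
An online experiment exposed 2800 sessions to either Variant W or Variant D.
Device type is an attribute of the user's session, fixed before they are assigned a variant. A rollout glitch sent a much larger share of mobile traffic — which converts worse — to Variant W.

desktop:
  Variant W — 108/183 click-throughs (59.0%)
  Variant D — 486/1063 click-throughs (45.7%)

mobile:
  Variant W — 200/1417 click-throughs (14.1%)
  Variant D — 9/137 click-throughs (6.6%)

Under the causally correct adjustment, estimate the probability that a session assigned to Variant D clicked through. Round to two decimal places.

0.24

The imbalance in device type arose from how sessions were allocated, not from anything the variant did; and device type independently affects the outcome. The pooled gap is confounded — condition on device type.
Standardising Variant D to the population device type mix: 0.445·486/1063 + 0.555·9/137 = 0.240.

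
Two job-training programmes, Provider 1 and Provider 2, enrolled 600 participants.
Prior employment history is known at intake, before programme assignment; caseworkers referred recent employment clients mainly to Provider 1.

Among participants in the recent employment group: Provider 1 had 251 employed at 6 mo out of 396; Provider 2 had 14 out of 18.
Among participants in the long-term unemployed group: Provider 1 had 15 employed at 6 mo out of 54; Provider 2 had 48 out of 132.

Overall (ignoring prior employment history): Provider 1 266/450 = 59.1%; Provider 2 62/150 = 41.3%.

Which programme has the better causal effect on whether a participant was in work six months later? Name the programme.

Provider 2

Prior employment history differs across programmes for reasons unrelated to any effect of the programme itself, and it separately predicts the outcome — a classic confounder. We must compare within prior employment history levels.
Within each level — recent employment: 63.4% vs 77.8%; long-term unemployed: 27.8% vs 36.4% — Provider 2 is higher every time.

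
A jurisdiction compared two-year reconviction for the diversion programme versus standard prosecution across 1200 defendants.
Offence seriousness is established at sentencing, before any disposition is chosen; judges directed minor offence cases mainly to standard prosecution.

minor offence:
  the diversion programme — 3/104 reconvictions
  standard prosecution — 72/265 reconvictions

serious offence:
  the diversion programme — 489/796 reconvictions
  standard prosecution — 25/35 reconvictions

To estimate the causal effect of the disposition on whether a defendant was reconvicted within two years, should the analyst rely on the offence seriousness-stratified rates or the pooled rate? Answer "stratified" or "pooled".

Within every offence seriousness level the diversion programme has the lower rate, yet pooled standard prosecution does — Simpson's reversal.
The imbalance in offence seriousness arose from how defendants were allocated, not from anything the disposition did; and offence seriousness independently affects the outcome. The pooled gap is confounded — condition on offence seriousness.
Within each level — minor offence: 2.9% vs 27.2%; serious offence: 61.4% vs 71.4% — the diversion programme is lower every time.

stratified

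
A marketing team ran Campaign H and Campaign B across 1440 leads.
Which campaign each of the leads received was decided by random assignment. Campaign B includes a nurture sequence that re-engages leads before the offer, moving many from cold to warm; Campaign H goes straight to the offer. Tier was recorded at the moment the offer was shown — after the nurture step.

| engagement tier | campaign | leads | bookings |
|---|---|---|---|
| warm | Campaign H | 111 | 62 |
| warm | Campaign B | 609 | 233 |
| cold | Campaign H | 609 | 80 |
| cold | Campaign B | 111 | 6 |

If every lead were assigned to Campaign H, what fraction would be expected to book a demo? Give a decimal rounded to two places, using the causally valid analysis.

Campaign H is higher inside every engagement tier stratum but Campaign B is higher in aggregate. Whether to stratify depends on how engagement tier relates to the campaign.
The distribution of engagement tier is itself part of what the campaign does — it is an intermediate outcome. Holding it fixed would remove that part of the effect; the total effect is the pooled difference.
So P(outcome | do(Campaign H)) is just the pooled rate for Campaign H: 142/720 = 0.197.

0.20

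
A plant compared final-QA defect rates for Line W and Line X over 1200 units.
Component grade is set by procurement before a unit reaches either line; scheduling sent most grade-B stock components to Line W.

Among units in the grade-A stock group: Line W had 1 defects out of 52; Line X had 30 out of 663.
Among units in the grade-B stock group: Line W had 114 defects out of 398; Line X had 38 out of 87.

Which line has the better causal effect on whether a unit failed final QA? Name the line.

The stratified and pooled comparisons disagree (Line W wins within each component grade; Line X wins overall), so the answer turns on the causal role of component grade.
Component grade is set before the line has any effect — it is not caused by the line — and it independently drives the outcome. That makes it a confounder, so the causal comparison is within component grade levels.
Within each level — grade-A stock: 1.9% vs 4.5%; grade-B stock: 28.6% vs 43.7% — Line W is lower every time.

Line W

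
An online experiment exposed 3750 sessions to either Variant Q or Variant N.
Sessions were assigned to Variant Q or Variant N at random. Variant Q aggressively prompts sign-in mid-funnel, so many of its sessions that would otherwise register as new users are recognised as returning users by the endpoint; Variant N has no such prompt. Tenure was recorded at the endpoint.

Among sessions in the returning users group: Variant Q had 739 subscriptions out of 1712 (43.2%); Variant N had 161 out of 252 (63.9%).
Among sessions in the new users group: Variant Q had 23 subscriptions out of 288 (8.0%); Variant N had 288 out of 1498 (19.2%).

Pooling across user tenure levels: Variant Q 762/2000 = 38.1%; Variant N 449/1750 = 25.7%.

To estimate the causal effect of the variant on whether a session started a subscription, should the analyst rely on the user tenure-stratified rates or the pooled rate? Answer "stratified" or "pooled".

Stratifying would compare variants among sessions the variants themselves sorted into user tenure groups — a form of selection on an intermediate. The unconditioned pooled rates give the total causal effect.
Pooled: Variant Q 38.1% vs Variant N 25.7%; Variant Q is higher overall.

pooled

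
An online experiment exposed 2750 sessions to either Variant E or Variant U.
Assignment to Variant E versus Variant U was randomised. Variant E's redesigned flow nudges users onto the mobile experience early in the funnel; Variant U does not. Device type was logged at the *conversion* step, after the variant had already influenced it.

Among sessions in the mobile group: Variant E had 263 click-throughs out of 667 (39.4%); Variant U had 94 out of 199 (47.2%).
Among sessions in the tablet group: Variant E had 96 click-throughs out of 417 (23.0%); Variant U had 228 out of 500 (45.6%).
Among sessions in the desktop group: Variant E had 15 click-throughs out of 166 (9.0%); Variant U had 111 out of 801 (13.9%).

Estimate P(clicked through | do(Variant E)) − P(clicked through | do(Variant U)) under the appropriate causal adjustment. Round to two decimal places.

Stratifying would compare variants among sessions the variants themselves sorted into device type groups — a form of selection on an intermediate. The unconditioned pooled rates give the total causal effect.
The causal difference is the pooled difference: 0.299 − 0.289 = +0.011.

+0.01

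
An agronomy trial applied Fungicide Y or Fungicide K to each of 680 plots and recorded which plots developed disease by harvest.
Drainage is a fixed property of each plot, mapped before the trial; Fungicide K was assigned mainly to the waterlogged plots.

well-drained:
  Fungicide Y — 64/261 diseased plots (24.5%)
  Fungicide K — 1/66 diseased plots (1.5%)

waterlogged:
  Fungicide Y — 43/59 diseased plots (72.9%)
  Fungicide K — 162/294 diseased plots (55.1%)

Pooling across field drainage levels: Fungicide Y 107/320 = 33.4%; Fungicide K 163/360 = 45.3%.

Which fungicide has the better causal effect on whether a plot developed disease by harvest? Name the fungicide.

Field drainage satisfies the back-door criterion: it is not a descendant of the fungicide, and it blocks the spurious path from fungicide to outcome. Adjusting for it (i.e., using the within-field drainage rates) gives the causal effect.
Within each level — well-drained: 24.5% vs 1.5%; waterlogged: 72.9% vs 55.1% — Fungicide K is lower every time.

Fungicide K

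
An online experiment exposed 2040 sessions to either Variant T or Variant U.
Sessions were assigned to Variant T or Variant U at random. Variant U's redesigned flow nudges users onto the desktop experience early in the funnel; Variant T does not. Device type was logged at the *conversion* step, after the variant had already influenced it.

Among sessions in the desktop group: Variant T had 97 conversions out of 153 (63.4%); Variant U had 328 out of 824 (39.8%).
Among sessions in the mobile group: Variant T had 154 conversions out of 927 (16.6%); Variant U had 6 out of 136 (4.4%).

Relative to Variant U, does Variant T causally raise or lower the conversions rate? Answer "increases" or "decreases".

The distribution of device type is itself part of what the variant does — it is an intermediate outcome. Holding it fixed would remove that part of the effect; the total effect is the pooled difference.
Pooled: Variant T 23.2% vs Variant U 34.8%; Variant U is higher overall.

decreases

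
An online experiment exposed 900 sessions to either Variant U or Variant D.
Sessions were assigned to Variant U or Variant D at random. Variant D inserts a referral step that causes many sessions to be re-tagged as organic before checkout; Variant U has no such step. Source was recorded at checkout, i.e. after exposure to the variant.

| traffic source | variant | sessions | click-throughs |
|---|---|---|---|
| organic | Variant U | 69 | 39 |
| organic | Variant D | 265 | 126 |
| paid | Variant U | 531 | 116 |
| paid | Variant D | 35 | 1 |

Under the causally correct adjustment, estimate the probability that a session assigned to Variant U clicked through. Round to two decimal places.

0.26

Because the variant influences traffic source, traffic source is a post-treatment mediator, not a confounder. Stratifying on it would bias the estimate; the causal effect is the crude pooled difference.
So P(outcome | do(Variant U)) is just the pooled rate for Variant U: 155/600 = 0.258.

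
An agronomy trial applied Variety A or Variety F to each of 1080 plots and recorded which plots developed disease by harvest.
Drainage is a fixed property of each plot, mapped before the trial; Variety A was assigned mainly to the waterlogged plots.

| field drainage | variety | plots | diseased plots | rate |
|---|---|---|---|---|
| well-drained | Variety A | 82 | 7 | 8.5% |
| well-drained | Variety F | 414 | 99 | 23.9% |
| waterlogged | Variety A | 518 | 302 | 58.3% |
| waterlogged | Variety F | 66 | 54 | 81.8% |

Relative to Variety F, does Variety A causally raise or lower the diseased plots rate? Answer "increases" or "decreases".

decreases

The stratified and pooled comparisons disagree (Variety A wins within each field drainage; Variety F wins overall), so the answer turns on the causal role of field drainage.
The imbalance in field drainage arose from how plots were allocated, not from anything the variety did; and field drainage independently affects the outcome. The pooled gap is confounded — condition on field drainage.
Within each level — well-drained: 8.5% vs 23.9%; waterlogged: 58.3% vs 81.8% — Variety A is lower every time.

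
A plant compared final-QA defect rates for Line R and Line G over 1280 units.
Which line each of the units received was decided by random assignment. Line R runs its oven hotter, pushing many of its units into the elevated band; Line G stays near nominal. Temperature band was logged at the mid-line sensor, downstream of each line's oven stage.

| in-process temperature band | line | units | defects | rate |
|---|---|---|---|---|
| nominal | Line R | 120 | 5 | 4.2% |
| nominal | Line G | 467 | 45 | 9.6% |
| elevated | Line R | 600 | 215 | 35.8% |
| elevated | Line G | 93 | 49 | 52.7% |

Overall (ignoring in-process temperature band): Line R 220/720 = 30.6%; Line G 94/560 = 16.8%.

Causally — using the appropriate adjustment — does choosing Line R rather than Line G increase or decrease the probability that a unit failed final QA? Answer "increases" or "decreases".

increases

Stratifying would compare lines among units the lines themselves sorted into in-process temperature band groups — a form of selection on an intermediate. The unconditioned pooled rates give the total causal effect.
Pooled: Line R 30.6% vs Line G 16.8%; Line G is lower overall.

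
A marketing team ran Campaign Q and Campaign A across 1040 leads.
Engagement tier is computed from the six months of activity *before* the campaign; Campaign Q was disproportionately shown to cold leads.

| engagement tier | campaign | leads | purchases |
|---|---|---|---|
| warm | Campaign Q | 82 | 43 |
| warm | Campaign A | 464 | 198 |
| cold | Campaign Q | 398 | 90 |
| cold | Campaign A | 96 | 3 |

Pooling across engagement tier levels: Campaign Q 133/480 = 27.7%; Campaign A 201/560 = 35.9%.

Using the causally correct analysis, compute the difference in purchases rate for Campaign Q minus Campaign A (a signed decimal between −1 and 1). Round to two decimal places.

+0.14

Within every engagement tier level Campaign Q has the higher rate, yet pooled Campaign A does — Simpson's reversal.
Nothing the campaign does changes engagement tier; the imbalance is an allocation artefact. With engagement tier also predicting the outcome, the pooled figure is confounded, and the within-stratum comparison is the causal one.
Adjusting over the population distribution of engagement tier: 0.525·(0.524−0.427) + 0.475·(0.226−0.031) = +0.144.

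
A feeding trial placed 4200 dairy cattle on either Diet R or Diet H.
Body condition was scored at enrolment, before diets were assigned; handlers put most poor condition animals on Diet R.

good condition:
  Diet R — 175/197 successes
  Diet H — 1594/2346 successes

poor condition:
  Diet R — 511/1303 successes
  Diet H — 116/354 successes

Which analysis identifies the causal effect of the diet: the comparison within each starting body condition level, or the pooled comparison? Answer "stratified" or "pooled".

Here starting body condition is a common cause — it drives both which diet a case falls under and the outcome. The crude comparison mixes populations; the stratum-specific rates are the causally relevant ones.
Within each level — good condition: 88.8% vs 67.9%; poor condition: 39.2% vs 32.8% — Diet R is higher every time.

stratified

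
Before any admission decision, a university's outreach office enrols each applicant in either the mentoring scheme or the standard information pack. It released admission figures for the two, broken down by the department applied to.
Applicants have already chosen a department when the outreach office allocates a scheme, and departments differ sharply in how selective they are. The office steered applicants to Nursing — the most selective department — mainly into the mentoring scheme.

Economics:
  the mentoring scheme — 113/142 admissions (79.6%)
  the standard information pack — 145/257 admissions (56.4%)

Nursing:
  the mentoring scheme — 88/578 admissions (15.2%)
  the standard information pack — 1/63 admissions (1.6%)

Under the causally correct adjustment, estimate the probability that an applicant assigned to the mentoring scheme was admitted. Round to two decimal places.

0.40

Department differs across outreach schemes for reasons unrelated to any effect of the outreach scheme itself, and it separately predicts the outcome — a classic confounder. We must compare within department levels.
Standardising the mentoring scheme to the population department mix: 0.384·113/142 + 0.616·88/578 = 0.399.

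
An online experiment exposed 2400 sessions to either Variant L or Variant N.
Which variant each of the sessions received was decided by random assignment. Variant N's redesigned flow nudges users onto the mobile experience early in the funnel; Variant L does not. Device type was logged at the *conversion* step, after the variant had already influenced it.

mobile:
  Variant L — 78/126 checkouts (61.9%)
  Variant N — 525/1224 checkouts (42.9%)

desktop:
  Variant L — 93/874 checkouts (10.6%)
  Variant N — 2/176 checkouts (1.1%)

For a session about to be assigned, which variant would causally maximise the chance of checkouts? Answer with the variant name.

The stratified and pooled comparisons disagree (Variant L wins within each device type; Variant N wins overall), so the answer turns on the causal role of device type.
Device type is downstream of the variant. One should not condition on a consequence of treatment, so the overall rates are the right comparison.
Pooled: Variant L 17.1% vs Variant N 37.6%; Variant N is higher overall.

Variant N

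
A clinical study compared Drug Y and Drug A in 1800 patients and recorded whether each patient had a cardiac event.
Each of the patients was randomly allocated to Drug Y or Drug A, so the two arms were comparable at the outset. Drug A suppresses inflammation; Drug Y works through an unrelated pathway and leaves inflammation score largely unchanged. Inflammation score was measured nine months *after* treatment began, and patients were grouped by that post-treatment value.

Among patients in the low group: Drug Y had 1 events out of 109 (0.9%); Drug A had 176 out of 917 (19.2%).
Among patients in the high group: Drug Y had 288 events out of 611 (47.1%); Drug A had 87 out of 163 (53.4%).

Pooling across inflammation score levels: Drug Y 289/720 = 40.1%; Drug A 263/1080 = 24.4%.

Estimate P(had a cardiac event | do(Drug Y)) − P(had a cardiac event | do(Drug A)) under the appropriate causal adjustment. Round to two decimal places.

Because the drug influences inflammation score, inflammation score is a post-treatment mediator, not a confounder. Stratifying on it would bias the estimate; the causal effect is the crude pooled difference.
The causal difference is the pooled difference: 0.401 − 0.244 = +0.158.

+0.16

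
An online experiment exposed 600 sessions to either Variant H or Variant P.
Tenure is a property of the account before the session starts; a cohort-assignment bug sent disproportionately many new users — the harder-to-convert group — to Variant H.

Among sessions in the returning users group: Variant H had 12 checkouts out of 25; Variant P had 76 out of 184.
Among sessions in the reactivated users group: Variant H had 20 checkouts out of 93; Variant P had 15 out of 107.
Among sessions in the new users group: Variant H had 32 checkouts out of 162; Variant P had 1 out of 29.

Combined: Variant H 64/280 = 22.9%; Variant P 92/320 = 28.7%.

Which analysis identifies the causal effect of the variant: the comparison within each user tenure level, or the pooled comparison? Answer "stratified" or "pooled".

stratified

The stratified and pooled comparisons disagree (Variant H wins within each user tenure; Variant P wins overall), so the answer turns on the causal role of user tenure.
Since user tenure is a pre-existing factor (not a product of the variant) and it affects the outcome on its own, it is a confounder. The stratified rates, not the pooled rate, identify the causal effect.
Within each level — returning users: 48.0% vs 41.3%; reactivated users: 21.5% vs 14.0%; new users: 19.8% vs 3.4% — Variant H is higher every time.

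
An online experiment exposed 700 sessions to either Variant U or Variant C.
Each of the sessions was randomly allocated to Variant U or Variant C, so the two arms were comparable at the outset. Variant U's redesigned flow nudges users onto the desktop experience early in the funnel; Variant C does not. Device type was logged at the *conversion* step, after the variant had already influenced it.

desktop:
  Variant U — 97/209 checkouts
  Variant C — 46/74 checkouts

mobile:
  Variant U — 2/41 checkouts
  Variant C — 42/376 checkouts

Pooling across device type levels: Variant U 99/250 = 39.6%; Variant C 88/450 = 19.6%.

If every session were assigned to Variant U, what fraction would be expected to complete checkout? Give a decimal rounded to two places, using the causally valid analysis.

0.40

The device type-specific comparison favours Variant C throughout, but the pooled figures favour Variant U. The question is whether to condition on device type.
Device type here is a post-treatment variable shaped by the variant; conditioning on it would introduce bias rather than remove it. The overall comparison is the causal one.
So P(outcome | do(Variant U)) is just the pooled rate for Variant U: 99/250 = 0.396.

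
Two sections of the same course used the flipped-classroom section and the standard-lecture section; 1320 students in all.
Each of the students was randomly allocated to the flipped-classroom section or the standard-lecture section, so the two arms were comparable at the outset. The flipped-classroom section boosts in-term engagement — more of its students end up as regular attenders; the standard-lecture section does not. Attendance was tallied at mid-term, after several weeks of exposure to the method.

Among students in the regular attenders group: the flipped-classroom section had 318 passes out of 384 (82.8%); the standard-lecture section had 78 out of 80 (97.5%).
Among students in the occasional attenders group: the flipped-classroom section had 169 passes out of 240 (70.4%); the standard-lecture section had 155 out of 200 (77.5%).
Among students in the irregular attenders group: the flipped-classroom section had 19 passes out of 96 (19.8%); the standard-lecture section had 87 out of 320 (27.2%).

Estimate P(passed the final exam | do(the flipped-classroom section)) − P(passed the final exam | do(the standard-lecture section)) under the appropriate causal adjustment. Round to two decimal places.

Stratifying would compare teaching methods among students the teaching methods themselves sorted into mid-term attendance groups — a form of selection on an intermediate. The unconditioned pooled rates give the total causal effect.
The causal difference is the pooled difference: 0.703 − 0.533 = +0.169.

+0.17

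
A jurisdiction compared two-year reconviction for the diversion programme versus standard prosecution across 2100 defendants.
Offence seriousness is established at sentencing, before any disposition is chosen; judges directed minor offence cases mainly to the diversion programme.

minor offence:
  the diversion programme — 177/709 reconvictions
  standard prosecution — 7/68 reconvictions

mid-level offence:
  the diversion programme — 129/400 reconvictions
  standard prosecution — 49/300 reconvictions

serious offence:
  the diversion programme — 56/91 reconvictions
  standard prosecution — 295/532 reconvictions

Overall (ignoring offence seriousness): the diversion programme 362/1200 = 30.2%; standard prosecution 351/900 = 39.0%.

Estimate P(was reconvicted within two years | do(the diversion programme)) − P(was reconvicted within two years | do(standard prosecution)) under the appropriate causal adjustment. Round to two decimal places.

+0.13

standard prosecution is lower inside every offence seriousness stratum but the diversion programme is lower in aggregate. Whether to stratify depends on how offence seriousness relates to the disposition.
Offence seriousness differs across dispositions for reasons unrelated to any effect of the disposition itself, and it separately predicts the outcome — a classic confounder. We must compare within offence seriousness levels.
Adjusting over the population distribution of offence seriousness: 0.370·(0.250−0.103) + 0.333·(0.323−0.163) + 0.297·(0.615−0.555) = +0.125.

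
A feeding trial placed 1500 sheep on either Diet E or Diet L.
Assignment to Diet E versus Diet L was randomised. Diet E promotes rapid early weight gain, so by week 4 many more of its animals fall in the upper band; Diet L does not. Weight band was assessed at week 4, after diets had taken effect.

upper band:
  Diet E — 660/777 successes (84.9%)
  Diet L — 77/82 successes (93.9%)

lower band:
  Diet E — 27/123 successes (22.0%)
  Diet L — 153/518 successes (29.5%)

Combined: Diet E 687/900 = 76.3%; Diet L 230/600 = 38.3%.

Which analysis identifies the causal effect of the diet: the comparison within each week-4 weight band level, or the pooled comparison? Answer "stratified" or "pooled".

Week-4 weight band is recorded after the diet and is itself shifted by it — it sits on the causal path from diet to outcome. Conditioning on a mediator would strip out part of the effect we want; the pooled comparison gives the total causal effect.
Pooled: Diet E 76.3% vs Diet L 38.3%; Diet E is higher overall.

pooled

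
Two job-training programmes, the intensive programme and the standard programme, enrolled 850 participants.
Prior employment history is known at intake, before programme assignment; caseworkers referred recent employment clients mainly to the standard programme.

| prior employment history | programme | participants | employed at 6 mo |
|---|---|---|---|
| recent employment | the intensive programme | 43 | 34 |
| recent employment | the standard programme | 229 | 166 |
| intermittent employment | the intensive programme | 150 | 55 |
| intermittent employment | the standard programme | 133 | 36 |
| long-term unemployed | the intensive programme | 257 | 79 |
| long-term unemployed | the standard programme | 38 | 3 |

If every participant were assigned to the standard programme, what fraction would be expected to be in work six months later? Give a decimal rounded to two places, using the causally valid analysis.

Prior employment history differs across programmes for reasons unrelated to any effect of the programme itself, and it separately predicts the outcome — a classic confounder. We must compare within prior employment history levels.
Standardising the standard programme to the population prior employment history mix: 0.320·166/229 + 0.333·36/133 + 0.347·3/38 = 0.349.

0.35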